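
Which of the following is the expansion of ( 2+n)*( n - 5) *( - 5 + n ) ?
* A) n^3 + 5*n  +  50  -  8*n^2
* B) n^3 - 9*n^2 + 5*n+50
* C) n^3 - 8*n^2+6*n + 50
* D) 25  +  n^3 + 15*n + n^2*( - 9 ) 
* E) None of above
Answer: A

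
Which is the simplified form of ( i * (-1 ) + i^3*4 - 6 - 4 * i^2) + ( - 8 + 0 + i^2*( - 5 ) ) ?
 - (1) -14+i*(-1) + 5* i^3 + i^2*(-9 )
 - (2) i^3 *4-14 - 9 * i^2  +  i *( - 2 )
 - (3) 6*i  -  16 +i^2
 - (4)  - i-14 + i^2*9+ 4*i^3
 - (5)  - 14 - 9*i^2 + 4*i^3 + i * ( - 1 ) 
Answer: 5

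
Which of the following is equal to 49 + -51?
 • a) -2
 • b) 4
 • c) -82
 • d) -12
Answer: a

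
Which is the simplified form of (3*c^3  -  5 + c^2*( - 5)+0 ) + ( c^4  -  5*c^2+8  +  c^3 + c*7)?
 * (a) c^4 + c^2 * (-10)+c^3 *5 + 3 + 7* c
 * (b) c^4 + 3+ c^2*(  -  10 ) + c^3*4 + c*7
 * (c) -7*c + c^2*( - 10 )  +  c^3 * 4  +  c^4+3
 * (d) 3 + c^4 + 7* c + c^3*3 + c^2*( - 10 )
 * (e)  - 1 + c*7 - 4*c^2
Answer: b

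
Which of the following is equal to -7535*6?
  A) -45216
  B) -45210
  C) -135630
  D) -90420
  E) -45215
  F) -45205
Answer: B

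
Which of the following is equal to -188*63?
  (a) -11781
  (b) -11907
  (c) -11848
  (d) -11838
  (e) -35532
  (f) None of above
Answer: f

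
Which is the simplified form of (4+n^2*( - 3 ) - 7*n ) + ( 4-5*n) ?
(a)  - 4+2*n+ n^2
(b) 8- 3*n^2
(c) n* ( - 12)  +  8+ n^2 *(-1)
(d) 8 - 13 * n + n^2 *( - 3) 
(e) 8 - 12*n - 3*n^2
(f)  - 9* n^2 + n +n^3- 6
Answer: e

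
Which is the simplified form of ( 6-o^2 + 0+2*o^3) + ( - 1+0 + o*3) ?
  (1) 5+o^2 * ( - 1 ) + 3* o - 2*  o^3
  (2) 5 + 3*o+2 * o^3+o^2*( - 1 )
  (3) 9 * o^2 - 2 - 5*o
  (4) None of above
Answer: 2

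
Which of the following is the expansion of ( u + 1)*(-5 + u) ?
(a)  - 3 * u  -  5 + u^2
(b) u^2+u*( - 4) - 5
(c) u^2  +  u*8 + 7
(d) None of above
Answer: b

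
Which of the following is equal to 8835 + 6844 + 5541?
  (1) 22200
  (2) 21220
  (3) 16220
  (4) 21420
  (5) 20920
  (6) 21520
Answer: 2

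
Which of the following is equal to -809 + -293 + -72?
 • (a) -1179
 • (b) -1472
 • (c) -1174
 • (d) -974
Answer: c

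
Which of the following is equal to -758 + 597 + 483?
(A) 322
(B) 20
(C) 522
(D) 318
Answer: A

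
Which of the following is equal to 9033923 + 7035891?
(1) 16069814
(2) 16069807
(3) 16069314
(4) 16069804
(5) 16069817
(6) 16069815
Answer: 1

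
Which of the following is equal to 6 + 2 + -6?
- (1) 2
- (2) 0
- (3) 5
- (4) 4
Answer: 1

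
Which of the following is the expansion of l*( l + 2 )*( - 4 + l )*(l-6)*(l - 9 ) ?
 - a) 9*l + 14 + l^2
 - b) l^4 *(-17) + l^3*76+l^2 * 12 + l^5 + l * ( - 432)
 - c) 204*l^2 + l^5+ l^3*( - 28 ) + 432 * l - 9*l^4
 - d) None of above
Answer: b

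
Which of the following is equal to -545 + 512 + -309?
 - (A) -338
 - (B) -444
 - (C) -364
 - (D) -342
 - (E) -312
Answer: D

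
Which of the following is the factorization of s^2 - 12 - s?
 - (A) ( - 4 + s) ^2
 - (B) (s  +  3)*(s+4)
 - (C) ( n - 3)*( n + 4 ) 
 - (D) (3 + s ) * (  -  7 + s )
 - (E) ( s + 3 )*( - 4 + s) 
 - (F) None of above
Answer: E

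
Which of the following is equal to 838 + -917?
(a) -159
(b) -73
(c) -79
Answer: c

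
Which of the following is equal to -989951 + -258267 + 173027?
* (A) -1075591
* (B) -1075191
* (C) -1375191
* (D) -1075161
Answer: B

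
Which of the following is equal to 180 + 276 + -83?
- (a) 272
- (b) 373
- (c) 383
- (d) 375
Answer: b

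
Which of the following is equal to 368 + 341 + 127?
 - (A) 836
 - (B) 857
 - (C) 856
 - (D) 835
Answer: A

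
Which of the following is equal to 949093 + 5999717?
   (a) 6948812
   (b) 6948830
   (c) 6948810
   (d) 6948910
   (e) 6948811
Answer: c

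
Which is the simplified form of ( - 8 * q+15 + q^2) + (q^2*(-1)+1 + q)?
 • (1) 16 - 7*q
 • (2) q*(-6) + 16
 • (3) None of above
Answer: 1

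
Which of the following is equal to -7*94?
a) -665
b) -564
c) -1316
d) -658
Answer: d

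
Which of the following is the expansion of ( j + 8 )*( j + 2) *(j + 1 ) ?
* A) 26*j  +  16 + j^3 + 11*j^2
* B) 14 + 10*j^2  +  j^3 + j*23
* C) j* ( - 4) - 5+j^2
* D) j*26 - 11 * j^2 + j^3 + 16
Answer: A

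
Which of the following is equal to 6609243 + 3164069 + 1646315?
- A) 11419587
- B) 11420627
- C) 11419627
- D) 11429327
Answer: C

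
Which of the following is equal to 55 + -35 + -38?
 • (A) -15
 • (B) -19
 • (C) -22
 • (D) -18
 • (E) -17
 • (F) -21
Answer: D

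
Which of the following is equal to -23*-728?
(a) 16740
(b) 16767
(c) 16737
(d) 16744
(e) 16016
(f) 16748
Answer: d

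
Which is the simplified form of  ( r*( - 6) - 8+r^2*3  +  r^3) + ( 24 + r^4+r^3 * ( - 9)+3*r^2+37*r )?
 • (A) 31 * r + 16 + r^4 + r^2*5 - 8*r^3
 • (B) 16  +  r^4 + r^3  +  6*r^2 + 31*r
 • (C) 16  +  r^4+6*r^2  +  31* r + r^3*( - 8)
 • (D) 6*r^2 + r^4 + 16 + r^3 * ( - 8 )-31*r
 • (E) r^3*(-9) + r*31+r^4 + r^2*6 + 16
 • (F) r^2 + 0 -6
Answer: C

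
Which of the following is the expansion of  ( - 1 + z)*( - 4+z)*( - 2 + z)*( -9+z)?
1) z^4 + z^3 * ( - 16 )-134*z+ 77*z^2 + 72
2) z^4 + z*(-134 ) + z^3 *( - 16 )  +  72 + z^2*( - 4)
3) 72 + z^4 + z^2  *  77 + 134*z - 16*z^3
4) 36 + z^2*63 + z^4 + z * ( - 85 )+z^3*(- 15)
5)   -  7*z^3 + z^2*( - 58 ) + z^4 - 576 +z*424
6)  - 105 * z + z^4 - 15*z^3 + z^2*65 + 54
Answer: 1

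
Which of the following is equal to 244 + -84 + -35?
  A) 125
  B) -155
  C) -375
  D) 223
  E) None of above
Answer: A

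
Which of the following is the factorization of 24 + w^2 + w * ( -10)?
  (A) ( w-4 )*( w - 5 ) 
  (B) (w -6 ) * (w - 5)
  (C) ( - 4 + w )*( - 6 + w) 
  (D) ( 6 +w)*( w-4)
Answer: C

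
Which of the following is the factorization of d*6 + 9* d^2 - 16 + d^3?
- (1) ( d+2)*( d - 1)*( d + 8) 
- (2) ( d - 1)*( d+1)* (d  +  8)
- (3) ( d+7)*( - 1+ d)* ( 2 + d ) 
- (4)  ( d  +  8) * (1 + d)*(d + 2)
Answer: 1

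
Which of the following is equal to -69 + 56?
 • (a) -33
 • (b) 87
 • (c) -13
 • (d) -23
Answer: c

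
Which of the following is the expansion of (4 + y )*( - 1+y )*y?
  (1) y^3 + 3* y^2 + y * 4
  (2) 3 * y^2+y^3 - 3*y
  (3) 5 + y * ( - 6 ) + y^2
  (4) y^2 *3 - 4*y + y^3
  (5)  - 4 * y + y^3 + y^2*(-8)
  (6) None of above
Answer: 4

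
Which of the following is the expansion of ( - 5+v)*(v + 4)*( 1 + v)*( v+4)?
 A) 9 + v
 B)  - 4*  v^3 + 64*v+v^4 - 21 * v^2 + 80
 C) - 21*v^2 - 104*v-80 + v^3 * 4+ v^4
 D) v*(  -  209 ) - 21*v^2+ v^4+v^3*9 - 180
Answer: C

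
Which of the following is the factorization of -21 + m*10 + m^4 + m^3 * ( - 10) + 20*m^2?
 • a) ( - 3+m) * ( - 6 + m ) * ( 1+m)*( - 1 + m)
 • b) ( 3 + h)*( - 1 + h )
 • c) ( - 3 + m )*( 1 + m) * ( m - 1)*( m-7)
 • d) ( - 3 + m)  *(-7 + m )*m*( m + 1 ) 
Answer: c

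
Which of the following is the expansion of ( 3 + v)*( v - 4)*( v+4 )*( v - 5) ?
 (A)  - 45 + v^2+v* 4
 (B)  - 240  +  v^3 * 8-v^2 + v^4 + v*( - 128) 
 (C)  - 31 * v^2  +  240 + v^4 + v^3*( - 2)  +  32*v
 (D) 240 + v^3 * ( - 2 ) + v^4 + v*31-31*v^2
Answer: C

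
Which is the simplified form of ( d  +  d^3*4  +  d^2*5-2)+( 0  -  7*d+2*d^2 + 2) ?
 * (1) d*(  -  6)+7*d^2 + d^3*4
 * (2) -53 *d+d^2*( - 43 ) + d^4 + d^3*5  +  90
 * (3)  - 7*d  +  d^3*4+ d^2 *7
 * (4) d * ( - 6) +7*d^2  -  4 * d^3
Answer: 1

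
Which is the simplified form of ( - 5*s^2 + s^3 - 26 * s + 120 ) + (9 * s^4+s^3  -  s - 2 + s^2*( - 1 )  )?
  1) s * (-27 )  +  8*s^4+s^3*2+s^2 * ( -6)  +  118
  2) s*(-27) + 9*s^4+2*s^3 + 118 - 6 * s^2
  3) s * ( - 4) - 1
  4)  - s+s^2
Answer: 2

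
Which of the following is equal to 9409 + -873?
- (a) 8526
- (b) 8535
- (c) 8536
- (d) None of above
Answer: c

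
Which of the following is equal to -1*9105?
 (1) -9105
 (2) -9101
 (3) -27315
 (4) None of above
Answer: 1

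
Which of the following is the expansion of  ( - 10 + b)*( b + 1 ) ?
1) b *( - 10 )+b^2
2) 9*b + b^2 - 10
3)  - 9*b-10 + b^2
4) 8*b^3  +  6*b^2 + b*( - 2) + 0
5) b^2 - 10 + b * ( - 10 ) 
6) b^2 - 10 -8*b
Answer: 3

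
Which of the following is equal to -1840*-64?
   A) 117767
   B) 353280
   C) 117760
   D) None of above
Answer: C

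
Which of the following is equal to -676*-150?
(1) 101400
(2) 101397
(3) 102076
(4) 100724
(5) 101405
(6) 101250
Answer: 1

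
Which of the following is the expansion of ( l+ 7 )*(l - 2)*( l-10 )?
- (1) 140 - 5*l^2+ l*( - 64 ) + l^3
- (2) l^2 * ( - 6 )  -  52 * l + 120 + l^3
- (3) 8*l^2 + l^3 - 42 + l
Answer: 1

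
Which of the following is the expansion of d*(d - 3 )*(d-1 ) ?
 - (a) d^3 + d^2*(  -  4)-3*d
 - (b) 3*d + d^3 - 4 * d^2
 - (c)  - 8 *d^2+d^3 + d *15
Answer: b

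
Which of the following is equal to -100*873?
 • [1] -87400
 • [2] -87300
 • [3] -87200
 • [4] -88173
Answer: 2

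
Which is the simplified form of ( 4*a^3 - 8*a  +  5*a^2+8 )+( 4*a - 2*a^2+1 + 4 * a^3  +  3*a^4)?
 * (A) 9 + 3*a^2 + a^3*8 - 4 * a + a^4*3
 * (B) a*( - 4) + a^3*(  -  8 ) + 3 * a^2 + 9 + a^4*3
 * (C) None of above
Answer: A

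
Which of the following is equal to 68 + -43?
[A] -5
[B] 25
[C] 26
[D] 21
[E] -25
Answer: B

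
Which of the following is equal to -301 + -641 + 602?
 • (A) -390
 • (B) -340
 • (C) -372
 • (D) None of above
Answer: B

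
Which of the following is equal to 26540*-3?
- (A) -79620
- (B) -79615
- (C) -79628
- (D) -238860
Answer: A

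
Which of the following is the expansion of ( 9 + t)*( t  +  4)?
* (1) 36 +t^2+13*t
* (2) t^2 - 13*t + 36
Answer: 1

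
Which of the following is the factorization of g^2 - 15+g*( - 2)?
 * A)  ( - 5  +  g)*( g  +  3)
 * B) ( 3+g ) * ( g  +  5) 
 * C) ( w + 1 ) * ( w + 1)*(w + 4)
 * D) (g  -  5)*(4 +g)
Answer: A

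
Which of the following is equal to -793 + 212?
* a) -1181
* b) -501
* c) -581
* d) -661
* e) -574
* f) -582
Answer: c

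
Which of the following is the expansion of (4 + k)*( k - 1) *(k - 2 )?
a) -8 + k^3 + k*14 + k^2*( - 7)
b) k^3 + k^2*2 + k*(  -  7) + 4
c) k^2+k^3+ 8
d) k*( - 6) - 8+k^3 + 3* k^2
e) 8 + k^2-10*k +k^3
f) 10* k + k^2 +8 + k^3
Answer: e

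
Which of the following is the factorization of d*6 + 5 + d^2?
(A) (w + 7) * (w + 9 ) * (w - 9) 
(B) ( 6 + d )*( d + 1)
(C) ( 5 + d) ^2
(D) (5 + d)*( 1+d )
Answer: D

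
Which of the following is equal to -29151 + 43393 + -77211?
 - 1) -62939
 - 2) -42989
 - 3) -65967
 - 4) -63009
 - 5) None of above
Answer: 5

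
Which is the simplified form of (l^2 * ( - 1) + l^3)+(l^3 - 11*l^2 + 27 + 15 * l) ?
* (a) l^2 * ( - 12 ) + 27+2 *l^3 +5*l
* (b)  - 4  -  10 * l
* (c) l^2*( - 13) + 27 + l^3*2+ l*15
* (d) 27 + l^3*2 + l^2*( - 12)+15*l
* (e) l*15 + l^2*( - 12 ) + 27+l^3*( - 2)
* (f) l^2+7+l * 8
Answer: d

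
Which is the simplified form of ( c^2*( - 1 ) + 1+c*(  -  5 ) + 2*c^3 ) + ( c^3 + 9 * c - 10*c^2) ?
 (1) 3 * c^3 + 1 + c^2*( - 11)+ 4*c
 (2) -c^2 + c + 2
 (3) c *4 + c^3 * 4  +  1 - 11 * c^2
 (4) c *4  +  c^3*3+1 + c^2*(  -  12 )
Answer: 1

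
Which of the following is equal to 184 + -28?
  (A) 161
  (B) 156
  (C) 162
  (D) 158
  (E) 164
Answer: B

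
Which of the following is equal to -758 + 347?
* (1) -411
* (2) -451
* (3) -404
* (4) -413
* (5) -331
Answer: 1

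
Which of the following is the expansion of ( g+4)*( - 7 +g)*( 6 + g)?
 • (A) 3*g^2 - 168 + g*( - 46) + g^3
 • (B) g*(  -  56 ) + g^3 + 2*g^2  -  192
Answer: A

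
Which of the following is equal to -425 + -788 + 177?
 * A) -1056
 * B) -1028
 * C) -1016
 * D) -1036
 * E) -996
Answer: D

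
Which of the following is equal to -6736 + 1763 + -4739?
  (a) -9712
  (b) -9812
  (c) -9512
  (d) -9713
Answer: a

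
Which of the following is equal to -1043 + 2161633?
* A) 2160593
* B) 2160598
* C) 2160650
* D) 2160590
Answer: D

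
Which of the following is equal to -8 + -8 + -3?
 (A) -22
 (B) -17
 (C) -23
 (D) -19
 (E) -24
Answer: D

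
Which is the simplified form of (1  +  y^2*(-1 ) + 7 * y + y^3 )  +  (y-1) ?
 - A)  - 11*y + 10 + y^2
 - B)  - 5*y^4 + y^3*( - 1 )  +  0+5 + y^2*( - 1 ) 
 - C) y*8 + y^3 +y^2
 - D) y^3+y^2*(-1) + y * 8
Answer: D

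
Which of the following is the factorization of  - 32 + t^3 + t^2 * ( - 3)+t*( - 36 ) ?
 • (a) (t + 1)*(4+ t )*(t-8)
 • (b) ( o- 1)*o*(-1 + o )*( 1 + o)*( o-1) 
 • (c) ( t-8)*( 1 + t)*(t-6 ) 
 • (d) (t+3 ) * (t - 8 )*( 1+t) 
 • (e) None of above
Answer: a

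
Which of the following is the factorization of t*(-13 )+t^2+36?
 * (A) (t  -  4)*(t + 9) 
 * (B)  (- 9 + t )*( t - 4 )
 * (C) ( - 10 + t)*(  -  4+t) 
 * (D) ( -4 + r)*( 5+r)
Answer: B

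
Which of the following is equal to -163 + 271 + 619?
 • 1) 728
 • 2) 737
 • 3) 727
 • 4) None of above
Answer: 3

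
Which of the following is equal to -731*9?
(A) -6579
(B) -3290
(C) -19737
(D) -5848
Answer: A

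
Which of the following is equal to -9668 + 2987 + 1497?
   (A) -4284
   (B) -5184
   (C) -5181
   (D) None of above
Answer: B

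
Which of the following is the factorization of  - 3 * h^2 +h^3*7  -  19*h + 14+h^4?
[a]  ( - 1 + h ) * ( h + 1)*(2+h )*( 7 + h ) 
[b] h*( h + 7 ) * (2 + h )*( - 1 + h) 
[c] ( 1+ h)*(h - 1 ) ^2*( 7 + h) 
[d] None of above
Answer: d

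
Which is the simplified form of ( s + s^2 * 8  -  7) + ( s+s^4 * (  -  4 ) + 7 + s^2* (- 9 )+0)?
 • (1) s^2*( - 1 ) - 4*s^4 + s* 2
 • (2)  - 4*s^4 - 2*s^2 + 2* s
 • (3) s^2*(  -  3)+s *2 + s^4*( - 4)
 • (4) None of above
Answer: 1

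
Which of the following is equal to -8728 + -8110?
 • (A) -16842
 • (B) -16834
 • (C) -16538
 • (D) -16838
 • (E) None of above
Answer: D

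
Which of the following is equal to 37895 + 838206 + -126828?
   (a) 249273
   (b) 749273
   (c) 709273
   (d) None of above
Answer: b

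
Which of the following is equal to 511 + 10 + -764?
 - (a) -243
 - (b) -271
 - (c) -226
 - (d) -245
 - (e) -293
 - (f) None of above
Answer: a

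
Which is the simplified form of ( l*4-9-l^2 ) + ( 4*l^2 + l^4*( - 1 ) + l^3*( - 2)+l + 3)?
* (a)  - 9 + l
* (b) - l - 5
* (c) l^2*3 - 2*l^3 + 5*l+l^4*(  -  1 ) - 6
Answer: c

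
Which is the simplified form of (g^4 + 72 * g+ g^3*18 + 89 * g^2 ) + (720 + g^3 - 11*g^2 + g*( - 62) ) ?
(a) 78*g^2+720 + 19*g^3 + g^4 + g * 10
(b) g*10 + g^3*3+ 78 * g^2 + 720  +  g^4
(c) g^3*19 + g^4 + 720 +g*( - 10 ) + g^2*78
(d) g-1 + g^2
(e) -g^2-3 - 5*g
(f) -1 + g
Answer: a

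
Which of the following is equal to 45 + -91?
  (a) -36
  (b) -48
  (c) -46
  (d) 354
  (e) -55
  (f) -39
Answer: c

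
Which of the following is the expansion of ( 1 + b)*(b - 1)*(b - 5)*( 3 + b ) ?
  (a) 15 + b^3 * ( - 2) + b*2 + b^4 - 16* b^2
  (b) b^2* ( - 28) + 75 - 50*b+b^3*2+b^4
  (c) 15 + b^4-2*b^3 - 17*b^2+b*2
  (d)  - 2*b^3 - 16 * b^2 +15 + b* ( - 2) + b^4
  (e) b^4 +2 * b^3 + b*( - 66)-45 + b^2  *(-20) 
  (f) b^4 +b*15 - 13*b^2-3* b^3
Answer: a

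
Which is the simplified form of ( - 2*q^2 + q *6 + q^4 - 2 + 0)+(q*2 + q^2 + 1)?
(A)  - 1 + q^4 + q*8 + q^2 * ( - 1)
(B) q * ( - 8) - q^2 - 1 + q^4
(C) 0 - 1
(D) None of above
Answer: A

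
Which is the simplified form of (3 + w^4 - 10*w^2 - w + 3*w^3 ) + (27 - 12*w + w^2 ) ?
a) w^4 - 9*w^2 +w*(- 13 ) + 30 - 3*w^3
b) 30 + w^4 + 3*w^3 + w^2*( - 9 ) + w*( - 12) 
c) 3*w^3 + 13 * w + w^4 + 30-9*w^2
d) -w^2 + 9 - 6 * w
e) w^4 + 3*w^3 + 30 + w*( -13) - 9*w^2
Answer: e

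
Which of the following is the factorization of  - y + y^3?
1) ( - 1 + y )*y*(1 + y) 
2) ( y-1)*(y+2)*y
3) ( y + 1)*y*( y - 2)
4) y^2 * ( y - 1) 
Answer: 1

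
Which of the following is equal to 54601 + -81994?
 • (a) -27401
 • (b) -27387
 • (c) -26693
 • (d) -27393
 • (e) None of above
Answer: d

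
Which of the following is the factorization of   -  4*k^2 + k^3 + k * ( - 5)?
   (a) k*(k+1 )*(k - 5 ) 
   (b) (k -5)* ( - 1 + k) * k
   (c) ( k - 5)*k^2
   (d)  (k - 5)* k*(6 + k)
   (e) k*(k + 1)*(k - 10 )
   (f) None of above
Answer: a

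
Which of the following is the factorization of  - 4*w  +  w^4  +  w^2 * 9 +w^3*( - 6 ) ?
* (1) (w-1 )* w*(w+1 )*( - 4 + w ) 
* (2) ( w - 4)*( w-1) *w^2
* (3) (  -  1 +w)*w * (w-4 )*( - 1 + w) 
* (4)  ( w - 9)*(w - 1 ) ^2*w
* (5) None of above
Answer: 3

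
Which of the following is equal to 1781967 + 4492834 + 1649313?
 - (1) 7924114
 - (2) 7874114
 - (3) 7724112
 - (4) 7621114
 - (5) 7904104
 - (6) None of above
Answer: 1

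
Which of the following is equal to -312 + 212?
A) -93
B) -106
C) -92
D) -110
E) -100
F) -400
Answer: E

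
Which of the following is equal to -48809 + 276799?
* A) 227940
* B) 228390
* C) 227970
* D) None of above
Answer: D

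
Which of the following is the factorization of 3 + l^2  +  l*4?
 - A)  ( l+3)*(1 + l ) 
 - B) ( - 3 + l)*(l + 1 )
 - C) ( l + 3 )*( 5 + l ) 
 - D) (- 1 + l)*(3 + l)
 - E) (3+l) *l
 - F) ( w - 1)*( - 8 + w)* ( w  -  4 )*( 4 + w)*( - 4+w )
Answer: A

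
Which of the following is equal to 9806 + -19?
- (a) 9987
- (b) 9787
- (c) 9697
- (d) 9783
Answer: b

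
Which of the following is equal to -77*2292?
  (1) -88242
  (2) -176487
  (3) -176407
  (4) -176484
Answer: 4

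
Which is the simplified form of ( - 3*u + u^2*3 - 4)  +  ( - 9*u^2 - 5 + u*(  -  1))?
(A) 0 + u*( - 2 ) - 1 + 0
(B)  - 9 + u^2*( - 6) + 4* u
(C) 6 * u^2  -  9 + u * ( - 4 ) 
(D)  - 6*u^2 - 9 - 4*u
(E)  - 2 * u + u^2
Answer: D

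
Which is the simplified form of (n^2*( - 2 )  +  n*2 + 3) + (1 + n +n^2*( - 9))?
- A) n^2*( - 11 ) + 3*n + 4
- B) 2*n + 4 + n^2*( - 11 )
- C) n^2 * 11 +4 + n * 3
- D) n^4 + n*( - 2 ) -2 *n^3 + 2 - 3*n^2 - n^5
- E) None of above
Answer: A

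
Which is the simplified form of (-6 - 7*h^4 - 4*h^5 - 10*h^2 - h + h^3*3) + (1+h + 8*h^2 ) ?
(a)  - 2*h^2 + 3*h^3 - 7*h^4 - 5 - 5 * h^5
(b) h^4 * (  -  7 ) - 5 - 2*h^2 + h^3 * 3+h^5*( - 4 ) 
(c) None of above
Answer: b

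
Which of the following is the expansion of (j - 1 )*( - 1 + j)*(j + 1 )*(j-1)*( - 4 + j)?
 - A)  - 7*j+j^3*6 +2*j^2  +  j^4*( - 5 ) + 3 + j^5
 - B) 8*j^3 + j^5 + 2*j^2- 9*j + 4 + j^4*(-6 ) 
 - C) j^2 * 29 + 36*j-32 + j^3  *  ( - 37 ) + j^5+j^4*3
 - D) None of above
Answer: B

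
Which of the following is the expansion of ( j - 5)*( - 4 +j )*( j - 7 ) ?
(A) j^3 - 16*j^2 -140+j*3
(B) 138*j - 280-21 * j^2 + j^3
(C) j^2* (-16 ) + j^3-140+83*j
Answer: C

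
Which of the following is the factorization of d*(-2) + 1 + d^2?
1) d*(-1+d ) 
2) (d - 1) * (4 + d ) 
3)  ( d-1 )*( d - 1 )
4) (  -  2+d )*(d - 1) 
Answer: 3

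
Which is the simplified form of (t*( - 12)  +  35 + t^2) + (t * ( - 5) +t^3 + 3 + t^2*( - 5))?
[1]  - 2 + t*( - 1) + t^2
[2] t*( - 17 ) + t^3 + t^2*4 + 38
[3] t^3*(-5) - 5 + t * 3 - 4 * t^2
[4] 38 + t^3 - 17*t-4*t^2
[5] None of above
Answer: 4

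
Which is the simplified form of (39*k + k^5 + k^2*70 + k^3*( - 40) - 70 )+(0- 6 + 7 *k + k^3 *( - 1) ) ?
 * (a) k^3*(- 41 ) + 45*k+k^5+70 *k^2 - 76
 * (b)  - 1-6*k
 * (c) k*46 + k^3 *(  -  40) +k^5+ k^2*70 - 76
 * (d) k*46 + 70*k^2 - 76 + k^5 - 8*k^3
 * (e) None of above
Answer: e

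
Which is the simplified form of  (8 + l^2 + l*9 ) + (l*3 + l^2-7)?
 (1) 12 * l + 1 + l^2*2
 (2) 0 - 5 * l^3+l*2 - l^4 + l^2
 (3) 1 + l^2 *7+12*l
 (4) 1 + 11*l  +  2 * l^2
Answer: 1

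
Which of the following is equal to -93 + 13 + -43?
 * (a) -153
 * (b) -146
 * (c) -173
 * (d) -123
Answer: d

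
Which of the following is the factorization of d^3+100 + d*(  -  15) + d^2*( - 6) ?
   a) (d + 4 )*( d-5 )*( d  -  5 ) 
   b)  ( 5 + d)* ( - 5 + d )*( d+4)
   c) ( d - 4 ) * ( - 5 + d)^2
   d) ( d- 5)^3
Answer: a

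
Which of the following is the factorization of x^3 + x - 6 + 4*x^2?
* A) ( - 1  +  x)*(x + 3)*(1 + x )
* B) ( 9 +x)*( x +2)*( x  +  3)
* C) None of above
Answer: C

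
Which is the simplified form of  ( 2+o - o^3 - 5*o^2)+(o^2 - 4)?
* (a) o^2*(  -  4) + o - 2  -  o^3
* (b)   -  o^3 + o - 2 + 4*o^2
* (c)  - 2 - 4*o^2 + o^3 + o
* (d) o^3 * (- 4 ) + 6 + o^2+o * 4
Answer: a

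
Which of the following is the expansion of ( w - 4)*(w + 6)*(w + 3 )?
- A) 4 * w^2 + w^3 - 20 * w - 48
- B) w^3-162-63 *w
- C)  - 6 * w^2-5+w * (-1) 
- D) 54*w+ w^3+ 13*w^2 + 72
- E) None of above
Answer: E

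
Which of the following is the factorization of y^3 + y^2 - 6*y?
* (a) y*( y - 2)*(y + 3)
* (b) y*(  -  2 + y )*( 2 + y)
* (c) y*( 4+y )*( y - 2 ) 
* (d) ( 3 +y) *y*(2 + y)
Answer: a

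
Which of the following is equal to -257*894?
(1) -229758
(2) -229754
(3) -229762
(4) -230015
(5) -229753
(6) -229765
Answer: 1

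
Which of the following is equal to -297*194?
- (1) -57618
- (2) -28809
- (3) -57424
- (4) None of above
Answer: 1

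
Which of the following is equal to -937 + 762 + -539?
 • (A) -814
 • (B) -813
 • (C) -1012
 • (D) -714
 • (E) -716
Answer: D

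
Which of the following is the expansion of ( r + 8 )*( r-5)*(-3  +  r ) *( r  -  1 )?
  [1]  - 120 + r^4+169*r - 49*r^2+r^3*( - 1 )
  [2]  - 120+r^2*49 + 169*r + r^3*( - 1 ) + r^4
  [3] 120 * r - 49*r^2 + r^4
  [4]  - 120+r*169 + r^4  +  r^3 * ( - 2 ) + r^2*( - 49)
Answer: 1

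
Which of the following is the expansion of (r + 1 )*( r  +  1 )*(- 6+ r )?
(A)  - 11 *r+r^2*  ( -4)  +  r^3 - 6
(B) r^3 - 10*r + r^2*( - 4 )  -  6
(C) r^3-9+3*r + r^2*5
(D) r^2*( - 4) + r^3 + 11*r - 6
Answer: A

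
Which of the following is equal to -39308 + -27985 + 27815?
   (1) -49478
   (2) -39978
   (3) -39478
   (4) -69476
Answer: 3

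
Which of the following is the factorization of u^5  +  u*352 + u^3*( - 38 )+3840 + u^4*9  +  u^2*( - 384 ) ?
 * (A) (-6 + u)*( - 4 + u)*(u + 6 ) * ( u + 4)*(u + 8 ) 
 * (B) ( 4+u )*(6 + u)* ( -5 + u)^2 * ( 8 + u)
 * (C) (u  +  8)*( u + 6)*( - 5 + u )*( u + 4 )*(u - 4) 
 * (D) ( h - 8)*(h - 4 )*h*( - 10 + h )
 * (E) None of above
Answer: C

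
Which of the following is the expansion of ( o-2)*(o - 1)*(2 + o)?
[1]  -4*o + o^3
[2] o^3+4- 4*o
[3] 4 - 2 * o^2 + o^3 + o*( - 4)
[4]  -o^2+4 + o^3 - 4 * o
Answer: 4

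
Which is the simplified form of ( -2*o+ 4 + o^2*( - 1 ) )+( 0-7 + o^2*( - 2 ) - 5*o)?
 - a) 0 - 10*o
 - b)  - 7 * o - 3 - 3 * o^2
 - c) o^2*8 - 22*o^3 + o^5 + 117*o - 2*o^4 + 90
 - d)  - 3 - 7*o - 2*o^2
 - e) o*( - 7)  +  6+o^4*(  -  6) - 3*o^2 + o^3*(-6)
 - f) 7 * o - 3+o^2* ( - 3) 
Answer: b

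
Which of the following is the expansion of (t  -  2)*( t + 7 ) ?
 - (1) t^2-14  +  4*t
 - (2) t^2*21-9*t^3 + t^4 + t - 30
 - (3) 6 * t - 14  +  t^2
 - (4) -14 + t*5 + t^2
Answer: 4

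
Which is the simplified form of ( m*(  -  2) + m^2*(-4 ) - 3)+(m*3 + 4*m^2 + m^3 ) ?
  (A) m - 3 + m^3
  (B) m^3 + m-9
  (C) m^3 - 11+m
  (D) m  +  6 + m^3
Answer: A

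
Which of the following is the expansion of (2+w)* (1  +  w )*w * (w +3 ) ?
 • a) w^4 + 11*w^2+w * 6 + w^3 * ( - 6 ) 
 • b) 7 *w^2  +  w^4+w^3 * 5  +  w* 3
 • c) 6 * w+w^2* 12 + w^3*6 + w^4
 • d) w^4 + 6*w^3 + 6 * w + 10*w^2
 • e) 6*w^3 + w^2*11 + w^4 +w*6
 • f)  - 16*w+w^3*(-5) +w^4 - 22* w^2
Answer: e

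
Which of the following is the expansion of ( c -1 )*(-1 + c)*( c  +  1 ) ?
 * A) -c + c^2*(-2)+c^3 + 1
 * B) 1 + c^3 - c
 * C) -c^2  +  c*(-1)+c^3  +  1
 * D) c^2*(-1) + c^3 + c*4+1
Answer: C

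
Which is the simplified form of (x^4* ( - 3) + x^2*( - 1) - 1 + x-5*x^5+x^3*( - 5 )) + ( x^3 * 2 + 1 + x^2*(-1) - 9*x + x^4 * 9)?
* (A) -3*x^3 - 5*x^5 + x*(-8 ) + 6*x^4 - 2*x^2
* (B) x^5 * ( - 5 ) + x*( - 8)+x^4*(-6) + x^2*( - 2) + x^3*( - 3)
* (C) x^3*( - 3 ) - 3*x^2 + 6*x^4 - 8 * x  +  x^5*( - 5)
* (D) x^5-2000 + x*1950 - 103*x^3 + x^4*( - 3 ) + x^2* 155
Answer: A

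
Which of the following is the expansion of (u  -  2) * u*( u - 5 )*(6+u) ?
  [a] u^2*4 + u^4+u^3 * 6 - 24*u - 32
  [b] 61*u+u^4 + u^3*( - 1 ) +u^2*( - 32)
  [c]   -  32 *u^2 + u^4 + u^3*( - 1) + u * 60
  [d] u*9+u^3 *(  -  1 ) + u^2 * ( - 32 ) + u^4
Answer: c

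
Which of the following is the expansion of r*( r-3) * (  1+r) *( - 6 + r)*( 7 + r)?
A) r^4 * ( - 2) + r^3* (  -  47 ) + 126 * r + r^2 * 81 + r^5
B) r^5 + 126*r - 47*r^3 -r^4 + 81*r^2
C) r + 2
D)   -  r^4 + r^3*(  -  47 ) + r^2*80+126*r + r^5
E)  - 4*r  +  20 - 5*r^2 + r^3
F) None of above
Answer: B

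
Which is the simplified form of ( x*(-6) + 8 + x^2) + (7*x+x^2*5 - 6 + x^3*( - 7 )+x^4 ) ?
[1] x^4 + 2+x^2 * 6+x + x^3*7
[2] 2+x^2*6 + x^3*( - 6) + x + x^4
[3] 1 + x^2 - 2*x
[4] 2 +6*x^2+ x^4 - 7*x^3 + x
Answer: 4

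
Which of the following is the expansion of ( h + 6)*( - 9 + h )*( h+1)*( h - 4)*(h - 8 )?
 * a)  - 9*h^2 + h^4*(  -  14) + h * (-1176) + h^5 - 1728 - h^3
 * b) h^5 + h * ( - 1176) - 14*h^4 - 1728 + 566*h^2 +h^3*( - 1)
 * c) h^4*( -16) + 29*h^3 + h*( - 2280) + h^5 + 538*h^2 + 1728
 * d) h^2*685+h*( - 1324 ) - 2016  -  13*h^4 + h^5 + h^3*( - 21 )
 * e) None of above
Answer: b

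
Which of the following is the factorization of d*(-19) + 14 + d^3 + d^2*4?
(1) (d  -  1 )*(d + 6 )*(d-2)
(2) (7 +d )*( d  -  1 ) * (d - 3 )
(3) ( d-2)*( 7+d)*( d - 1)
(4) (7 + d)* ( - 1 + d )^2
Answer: 3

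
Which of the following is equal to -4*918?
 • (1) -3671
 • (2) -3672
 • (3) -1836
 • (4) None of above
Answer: 2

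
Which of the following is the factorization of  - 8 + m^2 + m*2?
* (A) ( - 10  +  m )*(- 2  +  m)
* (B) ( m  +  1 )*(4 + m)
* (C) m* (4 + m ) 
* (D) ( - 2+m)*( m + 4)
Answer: D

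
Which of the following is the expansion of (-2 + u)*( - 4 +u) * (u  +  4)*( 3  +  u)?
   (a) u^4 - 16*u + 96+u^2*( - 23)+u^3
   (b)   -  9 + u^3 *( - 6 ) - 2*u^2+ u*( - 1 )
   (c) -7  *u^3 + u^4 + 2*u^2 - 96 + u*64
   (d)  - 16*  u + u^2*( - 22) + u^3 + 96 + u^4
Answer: d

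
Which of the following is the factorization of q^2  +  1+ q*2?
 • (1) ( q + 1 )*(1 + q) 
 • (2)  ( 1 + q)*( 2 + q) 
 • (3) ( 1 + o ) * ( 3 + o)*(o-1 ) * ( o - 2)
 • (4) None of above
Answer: 1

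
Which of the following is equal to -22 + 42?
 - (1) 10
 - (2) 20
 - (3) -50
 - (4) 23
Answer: 2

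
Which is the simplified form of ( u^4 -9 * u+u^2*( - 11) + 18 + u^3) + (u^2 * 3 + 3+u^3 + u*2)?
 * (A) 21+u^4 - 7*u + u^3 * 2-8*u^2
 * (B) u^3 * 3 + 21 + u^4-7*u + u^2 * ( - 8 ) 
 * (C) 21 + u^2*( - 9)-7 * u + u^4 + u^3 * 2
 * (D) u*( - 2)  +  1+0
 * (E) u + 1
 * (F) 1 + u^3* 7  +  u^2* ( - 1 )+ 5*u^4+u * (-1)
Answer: A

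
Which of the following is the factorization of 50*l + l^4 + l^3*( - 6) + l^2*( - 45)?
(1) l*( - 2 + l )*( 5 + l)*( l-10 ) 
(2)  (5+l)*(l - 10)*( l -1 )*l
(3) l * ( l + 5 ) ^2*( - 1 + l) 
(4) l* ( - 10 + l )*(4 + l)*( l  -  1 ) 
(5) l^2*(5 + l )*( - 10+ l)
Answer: 2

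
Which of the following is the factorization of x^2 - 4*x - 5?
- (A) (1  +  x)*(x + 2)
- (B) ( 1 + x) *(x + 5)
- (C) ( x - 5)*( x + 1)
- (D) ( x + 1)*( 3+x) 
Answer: C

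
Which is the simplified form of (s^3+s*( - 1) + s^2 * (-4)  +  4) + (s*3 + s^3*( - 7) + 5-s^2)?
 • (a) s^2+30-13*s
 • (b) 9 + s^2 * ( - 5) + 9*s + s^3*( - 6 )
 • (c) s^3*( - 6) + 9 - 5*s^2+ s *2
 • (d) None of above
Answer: c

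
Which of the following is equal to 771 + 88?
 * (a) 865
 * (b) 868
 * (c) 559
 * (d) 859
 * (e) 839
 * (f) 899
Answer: d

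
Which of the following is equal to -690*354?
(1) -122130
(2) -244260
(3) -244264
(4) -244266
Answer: 2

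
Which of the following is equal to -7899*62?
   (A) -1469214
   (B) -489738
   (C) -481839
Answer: B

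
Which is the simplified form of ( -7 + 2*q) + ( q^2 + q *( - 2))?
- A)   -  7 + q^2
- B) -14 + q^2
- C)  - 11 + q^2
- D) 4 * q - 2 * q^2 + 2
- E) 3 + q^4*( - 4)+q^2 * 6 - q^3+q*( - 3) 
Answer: A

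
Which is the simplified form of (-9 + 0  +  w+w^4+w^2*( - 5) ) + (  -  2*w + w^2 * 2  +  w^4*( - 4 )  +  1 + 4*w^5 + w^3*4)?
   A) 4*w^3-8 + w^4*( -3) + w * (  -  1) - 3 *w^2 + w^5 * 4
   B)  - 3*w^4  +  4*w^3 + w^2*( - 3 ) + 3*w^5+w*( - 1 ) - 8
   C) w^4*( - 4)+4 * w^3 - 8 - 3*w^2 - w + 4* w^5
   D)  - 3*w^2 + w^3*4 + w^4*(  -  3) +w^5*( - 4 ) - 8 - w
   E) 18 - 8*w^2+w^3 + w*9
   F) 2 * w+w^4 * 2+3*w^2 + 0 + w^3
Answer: A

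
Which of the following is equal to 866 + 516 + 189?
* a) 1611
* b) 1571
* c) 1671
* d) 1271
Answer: b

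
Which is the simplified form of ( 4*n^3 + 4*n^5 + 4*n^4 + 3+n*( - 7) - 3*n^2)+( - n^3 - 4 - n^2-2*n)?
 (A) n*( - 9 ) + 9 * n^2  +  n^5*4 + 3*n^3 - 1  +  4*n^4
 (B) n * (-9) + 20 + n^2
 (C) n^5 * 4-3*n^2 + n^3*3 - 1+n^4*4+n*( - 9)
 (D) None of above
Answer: D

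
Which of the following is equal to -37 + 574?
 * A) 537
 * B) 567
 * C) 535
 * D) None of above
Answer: A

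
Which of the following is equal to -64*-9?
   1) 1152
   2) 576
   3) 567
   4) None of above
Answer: 2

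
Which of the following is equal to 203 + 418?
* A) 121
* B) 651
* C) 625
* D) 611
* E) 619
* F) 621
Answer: F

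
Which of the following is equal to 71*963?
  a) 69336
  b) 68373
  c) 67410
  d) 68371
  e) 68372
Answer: b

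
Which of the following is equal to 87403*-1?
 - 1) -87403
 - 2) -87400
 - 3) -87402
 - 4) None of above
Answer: 1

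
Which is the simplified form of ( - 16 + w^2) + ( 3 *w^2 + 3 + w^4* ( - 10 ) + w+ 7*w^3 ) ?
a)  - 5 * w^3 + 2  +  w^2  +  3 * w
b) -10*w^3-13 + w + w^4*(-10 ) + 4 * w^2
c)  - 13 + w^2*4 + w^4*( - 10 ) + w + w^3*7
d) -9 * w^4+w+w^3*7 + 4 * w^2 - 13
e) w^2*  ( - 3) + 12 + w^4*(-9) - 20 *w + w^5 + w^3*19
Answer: c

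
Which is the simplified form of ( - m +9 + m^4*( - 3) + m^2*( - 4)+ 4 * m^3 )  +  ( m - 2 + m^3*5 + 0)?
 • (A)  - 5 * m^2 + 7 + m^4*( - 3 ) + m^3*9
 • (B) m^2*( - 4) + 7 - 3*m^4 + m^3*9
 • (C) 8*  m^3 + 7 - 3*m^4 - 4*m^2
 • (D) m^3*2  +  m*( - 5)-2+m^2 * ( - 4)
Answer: B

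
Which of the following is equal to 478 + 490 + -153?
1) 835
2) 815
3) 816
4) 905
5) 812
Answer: 2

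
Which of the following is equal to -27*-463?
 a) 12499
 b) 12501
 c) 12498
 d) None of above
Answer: b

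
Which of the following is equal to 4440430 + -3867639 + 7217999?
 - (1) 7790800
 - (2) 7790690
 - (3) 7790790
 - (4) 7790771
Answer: 3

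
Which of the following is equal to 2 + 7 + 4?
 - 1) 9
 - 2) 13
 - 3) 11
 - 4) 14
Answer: 2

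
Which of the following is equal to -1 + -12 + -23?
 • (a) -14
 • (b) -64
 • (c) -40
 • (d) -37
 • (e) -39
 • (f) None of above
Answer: f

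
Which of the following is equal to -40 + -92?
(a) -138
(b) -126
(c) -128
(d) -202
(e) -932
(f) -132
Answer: f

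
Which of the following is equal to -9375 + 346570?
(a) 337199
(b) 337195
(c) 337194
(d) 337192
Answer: b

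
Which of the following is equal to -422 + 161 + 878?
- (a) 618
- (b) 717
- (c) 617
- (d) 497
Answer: c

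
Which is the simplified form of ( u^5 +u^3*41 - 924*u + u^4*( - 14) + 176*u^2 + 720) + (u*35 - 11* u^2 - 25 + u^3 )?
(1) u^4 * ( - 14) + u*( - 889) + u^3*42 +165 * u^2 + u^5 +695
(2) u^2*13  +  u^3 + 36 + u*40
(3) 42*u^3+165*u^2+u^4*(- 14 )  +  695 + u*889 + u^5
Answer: 1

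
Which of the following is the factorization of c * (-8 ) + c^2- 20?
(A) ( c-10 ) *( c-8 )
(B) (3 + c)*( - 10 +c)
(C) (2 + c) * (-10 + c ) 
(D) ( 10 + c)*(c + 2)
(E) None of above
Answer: C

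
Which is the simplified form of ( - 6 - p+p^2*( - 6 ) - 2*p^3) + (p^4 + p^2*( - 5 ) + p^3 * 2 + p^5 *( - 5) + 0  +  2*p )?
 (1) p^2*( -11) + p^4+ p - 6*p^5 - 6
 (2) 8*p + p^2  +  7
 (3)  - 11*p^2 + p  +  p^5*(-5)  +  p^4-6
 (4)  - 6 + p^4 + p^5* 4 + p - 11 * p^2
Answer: 3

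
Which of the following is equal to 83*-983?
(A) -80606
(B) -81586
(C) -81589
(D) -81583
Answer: C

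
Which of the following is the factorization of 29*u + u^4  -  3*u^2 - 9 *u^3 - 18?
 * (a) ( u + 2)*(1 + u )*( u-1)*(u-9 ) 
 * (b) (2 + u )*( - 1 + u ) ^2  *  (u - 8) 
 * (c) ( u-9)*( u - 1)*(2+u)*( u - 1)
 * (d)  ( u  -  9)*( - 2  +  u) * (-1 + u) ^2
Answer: c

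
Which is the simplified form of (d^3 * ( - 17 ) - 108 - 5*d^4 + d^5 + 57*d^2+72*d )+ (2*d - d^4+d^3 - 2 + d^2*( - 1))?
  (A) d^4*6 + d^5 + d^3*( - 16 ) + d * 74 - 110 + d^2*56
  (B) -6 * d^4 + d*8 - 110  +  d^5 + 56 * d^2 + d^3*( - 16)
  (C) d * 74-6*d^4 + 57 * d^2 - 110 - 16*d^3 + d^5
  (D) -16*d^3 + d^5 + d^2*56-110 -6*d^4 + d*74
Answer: D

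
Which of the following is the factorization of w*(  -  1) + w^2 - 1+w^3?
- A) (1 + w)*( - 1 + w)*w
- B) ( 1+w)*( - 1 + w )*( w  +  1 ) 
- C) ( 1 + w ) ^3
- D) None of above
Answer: B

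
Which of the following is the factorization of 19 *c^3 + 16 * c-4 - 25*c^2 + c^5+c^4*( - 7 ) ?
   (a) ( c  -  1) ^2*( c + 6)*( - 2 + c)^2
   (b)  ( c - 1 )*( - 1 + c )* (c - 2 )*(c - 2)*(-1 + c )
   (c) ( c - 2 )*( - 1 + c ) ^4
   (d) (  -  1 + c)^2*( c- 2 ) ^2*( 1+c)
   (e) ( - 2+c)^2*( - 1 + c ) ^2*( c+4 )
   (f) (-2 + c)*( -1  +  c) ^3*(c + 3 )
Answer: b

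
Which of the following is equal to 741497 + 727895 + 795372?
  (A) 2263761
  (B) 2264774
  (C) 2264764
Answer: C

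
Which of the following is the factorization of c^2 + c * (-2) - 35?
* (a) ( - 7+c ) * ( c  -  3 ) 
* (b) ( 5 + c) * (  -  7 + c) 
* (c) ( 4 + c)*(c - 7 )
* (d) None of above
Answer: b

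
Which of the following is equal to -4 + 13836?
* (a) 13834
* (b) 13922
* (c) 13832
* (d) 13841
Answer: c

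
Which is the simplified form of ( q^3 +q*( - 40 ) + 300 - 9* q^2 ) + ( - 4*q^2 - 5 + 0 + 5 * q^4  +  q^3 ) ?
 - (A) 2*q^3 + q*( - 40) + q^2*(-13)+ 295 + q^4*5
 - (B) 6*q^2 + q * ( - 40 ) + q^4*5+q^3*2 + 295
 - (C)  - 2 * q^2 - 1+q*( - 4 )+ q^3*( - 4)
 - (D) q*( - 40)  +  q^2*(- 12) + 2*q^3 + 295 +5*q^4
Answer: A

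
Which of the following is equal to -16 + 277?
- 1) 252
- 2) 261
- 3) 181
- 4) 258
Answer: 2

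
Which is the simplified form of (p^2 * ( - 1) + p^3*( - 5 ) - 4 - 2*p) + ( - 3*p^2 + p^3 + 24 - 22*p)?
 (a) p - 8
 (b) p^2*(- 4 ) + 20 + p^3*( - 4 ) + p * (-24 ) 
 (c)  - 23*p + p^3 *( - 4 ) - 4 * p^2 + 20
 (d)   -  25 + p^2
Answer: b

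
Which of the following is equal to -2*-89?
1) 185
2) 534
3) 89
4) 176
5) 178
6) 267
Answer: 5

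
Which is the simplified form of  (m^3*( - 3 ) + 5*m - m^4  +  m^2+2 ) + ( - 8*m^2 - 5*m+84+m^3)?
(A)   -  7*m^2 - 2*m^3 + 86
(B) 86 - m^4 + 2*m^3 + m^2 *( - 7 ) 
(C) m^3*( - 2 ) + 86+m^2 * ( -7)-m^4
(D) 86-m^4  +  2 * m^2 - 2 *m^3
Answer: C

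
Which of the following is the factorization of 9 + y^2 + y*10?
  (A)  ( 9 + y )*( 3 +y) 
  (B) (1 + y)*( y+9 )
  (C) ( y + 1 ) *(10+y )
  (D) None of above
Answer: B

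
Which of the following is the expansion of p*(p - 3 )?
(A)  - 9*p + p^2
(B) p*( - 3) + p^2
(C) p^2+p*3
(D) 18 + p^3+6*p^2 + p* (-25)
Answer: B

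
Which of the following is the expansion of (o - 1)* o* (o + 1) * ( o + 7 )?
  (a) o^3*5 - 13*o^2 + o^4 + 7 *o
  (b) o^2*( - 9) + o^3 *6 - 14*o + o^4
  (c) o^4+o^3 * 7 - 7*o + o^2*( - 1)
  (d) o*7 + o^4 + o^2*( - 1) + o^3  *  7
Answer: c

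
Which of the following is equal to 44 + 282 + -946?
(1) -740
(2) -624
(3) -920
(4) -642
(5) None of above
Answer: 5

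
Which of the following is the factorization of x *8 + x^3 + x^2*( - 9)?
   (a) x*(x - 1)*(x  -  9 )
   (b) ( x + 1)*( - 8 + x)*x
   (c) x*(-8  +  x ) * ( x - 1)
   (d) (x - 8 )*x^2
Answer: c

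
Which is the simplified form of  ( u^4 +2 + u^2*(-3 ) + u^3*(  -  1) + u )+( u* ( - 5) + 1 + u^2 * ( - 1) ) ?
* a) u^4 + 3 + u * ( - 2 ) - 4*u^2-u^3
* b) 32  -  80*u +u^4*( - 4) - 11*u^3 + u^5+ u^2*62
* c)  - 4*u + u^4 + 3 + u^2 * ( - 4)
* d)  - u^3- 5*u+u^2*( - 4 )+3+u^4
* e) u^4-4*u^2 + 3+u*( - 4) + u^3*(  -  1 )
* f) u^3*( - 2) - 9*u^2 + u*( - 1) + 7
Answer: e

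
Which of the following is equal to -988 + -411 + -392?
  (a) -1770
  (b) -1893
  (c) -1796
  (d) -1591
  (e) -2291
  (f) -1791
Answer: f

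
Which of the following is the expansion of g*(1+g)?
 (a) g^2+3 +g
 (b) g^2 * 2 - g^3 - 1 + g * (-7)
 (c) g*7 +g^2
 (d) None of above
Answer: d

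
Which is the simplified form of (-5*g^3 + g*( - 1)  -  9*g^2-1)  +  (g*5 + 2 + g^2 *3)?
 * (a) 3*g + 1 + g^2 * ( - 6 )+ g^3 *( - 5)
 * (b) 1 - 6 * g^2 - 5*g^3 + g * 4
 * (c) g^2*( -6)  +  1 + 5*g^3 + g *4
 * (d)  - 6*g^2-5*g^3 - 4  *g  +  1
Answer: b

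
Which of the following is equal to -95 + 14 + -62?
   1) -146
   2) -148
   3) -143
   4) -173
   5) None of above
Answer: 3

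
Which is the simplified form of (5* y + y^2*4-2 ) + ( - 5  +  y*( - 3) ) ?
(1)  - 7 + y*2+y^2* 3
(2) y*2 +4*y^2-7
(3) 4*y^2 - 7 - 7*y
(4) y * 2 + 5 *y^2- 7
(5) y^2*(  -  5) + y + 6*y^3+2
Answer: 2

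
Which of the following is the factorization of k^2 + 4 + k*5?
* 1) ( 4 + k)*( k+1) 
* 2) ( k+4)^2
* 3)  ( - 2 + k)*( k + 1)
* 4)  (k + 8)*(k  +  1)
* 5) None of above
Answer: 1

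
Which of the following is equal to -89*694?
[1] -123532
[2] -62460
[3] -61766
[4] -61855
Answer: 3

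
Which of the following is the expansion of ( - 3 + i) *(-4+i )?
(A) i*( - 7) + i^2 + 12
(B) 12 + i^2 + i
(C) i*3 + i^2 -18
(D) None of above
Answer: A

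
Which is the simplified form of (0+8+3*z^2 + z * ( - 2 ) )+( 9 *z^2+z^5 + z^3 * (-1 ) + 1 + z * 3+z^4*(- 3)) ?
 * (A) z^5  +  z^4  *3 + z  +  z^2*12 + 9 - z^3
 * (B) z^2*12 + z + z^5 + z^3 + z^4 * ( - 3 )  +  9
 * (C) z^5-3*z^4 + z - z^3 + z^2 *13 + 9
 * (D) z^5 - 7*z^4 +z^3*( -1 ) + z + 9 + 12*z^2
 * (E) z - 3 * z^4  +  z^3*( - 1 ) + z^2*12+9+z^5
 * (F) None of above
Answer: E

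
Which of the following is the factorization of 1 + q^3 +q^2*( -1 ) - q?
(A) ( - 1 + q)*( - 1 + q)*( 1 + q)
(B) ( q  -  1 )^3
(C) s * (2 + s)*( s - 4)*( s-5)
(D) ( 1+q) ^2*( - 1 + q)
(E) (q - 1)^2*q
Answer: A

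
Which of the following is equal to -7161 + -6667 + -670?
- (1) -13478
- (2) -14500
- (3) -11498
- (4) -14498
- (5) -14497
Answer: 4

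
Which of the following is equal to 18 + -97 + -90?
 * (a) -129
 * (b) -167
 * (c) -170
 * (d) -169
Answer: d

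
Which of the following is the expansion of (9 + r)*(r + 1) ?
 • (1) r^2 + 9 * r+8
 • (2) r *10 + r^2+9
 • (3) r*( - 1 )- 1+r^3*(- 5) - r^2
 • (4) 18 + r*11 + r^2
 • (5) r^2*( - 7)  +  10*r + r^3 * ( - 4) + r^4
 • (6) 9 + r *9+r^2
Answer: 2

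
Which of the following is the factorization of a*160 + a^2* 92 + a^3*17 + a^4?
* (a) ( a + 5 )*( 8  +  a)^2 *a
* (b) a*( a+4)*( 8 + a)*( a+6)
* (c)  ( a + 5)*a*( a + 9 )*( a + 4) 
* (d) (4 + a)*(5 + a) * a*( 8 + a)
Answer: d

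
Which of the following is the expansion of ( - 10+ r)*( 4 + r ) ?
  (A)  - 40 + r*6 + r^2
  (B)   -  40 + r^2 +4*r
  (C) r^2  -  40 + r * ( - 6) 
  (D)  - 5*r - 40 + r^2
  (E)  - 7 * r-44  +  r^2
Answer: C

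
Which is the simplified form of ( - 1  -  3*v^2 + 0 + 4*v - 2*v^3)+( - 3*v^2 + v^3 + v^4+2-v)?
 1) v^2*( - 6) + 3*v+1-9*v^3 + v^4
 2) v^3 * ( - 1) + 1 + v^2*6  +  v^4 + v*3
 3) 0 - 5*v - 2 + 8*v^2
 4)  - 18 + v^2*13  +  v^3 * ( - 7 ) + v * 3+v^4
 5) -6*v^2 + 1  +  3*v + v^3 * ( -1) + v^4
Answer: 5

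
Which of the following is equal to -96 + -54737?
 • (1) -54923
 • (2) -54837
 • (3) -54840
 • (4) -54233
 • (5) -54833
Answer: 5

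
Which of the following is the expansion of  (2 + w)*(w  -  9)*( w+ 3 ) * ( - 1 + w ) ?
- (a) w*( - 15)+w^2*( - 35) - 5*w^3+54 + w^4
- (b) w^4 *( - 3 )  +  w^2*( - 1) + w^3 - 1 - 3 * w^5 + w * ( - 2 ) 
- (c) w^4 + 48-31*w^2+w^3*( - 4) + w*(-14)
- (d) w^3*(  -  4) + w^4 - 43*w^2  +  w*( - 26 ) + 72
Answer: a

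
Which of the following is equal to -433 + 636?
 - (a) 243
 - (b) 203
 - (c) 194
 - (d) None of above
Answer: b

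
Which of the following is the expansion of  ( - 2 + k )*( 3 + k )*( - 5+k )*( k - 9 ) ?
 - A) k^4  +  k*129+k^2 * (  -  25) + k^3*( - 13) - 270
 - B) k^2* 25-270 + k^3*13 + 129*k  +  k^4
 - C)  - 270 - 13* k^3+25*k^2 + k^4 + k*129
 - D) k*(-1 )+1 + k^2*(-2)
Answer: C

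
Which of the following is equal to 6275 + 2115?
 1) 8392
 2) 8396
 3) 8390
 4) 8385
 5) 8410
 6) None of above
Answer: 3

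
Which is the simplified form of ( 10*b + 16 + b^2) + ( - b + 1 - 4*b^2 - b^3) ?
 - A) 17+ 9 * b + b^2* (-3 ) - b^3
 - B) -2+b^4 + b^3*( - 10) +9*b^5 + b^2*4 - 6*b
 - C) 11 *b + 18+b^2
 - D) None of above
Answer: A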